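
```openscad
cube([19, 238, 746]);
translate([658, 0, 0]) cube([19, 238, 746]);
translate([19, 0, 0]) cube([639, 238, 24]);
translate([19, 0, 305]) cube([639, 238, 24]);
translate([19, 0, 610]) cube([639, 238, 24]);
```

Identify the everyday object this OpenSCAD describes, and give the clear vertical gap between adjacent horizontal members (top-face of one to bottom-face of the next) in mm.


A bookshelf. The clear shelf gap is 281 mm.

Two tall side panels with 3 horizontal boards between them — a bookshelf. The first two shelf undersides are at z = 0 and z = 305; with shelf thickness 24, the clear gap is 305 − 0 − 24 = 281 mm.


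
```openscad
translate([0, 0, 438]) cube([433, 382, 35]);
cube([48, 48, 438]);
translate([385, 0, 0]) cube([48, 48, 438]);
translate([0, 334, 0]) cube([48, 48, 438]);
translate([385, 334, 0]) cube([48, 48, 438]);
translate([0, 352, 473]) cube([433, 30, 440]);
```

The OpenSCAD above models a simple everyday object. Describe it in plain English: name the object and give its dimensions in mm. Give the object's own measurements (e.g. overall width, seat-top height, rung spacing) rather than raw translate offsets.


A chair. The seat is a 433×382×35 mm slab with its top at z = 473 mm, on four 48×48 mm corner legs (flush with the seat edges, standing on z = 0). A flat backrest 30 mm thick, 440 mm tall, spans the full seat width and rises from the seat top along its +y edge, rear face flush with the rear of the seat.


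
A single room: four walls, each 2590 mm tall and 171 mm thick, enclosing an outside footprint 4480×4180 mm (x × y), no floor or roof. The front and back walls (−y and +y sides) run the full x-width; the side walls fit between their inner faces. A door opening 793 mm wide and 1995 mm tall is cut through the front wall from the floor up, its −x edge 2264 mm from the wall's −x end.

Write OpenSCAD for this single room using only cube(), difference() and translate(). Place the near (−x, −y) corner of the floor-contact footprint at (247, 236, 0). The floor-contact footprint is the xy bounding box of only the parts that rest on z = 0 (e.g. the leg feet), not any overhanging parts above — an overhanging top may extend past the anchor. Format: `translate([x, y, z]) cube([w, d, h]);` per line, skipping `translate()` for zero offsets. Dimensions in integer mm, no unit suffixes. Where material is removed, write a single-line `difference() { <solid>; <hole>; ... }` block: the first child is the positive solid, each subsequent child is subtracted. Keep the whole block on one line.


difference() { translate([247, 236, 0]) cube([4480, 171, 2590]); translate([2511, 236, 0]) cube([793, 171, 1995]); }
translate([247, 4245, 0]) cube([4480, 171, 2590]);
translate([247, 407, 0]) cube([171, 3838, 2590]);
translate([4556, 407, 0]) cube([171, 3838, 2590]);


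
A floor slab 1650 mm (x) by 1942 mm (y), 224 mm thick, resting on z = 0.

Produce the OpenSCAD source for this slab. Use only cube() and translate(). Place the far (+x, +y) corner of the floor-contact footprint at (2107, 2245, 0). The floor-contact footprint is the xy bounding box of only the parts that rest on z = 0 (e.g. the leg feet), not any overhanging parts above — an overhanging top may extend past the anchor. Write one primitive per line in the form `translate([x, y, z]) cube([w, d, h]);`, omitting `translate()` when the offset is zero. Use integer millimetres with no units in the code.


translate([457, 303, 0]) cube([1650, 1942, 224]);


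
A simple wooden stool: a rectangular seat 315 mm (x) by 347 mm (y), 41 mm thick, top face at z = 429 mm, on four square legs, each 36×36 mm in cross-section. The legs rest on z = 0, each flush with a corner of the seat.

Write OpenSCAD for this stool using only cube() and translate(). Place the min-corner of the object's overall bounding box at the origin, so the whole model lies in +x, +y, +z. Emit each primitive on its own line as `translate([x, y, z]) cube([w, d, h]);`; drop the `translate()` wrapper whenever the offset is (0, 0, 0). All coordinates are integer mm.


// leg_h = 429 - 41 = 388
translate([0, 0, 388]) cube([315, 347, 41]);
cube([36, 36, 388]);
translate([279, 0, 0]) cube([36, 36, 388]);
translate([0, 311, 0]) cube([36, 36, 388]);
translate([279, 311, 0]) cube([36, 36, 388]);


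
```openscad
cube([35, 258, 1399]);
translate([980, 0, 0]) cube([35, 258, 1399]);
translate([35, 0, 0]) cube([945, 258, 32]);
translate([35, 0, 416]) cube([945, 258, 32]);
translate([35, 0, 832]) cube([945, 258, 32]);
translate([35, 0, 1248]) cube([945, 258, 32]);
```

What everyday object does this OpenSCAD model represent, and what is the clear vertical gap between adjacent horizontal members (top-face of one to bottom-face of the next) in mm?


A bookshelf. The clear shelf gap is 384 mm.

Two tall side panels with 4 horizontal boards between them — a bookshelf. The first two shelf undersides are at z = 0 and z = 416; with shelf thickness 32, the clear gap is 416 − 0 − 32 = 384 mm.


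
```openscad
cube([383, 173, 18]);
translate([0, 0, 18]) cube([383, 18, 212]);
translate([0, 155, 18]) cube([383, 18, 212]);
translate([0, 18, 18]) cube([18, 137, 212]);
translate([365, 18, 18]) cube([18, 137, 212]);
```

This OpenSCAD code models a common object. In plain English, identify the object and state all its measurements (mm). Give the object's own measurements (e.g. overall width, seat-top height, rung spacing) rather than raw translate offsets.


An open-topped rectangular box: outside dimensions 383×173×230 mm, with a uniform wall and base thickness of 18 mm. The base is a full 383×173 slab on the floor; four walls sit on top of the base. The front and back walls (the −y and +y sides) span the full width; the two side walls fit between them.


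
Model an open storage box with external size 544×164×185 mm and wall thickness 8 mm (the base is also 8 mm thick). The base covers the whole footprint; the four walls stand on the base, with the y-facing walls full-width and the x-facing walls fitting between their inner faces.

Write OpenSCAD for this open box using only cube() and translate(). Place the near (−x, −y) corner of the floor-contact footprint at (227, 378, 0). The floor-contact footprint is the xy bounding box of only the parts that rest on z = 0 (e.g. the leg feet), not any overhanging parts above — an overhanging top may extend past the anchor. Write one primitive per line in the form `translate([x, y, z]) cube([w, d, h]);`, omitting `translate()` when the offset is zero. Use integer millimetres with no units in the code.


translate([227, 378, 0]) cube([544, 164, 8]);
translate([227, 378, 8]) cube([544, 8, 177]);
translate([227, 534, 8]) cube([544, 8, 177]);
translate([227, 386, 8]) cube([8, 148, 177]);
translate([763, 386, 8]) cube([8, 148, 177]);


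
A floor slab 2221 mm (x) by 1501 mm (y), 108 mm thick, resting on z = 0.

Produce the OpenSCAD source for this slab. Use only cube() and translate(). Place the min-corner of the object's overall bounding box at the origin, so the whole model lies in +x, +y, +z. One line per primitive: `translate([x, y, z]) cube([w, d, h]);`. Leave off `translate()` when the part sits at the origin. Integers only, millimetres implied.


cube([2221, 1501, 108]);


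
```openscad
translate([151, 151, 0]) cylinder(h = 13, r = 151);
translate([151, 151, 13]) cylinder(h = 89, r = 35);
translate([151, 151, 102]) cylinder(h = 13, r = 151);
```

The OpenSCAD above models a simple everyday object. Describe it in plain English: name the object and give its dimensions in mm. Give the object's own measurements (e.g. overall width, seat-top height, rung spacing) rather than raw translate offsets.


A spool: two coaxial disc flanges of radius 151 mm and thickness 13 mm, joined by a core cylinder of radius 35 mm and height 89 mm. The lower flange rests on z = 0 and the three cylinders share a vertical axis.


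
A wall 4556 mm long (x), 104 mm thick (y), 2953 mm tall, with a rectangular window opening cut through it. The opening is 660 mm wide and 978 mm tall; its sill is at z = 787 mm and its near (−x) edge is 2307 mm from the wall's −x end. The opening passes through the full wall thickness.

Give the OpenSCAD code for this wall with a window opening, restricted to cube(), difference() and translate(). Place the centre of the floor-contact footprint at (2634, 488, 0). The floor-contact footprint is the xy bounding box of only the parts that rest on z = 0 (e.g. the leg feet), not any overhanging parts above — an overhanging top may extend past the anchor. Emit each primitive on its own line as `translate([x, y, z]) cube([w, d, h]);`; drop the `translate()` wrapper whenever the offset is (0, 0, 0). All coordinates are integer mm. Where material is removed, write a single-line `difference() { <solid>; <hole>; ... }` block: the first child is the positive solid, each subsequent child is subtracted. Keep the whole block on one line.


difference() { translate([356, 436, 0]) cube([4556, 104, 2953]); translate([2663, 436, 787]) cube([660, 104, 978]); }


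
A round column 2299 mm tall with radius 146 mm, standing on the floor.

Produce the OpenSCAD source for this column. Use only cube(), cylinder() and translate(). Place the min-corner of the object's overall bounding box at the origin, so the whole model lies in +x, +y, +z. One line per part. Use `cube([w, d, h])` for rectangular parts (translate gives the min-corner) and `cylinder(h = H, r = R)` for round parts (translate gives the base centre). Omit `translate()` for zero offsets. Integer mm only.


translate([146, 146, 0]) cylinder(h = 2299, r = 146);


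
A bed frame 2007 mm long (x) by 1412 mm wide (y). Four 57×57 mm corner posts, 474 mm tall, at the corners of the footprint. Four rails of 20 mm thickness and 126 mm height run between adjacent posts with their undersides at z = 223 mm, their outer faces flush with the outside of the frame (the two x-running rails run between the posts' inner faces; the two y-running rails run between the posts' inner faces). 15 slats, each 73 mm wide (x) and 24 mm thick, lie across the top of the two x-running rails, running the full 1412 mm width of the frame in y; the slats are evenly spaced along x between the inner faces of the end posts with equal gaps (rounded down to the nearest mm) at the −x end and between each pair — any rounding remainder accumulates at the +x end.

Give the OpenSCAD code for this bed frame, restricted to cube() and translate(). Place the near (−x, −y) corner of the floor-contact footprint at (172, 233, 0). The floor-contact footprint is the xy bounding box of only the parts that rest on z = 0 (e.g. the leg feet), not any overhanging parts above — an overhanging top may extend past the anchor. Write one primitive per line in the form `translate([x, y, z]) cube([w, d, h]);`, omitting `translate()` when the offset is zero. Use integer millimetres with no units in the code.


// slat z = rail_z + rail_h = 223 + 126 = 349
// slat gap = ⌊(1893 − 15·73) / 16⌋ = 49
translate([172, 233, 0]) cube([57, 57, 474]);
translate([172, 1588, 0]) cube([57, 57, 474]);
translate([2122, 233, 0]) cube([57, 57, 474]);
translate([2122, 1588, 0]) cube([57, 57, 474]);
translate([229, 233, 223]) cube([1893, 20, 126]);
translate([229, 1625, 223]) cube([1893, 20, 126]);
translate([172, 290, 223]) cube([20, 1298, 126]);
translate([2159, 290, 223]) cube([20, 1298, 126]);
translate([278, 233, 349]) cube([73, 1412, 24]);
translate([400, 233, 349]) cube([73, 1412, 24]);
translate([522, 233, 349]) cube([73, 1412, 24]);
translate([644, 233, 349]) cube([73, 1412, 24]);
translate([766, 233, 349]) cube([73, 1412, 24]);
translate([888, 233, 349]) cube([73, 1412, 24]);
translate([1010, 233, 349]) cube([73, 1412, 24]);
translate([1132, 233, 349]) cube([73, 1412, 24]);
translate([1254, 233, 349]) cube([73, 1412, 24]);
translate([1376, 233, 349]) cube([73, 1412, 24]);
translate([1498, 233, 349]) cube([73, 1412, 24]);
translate([1620, 233, 349]) cube([73, 1412, 24]);
translate([1742, 233, 349]) cube([73, 1412, 24]);
translate([1864, 233, 349]) cube([73, 1412, 24]);
translate([1986, 233, 349]) cube([73, 1412, 24]);


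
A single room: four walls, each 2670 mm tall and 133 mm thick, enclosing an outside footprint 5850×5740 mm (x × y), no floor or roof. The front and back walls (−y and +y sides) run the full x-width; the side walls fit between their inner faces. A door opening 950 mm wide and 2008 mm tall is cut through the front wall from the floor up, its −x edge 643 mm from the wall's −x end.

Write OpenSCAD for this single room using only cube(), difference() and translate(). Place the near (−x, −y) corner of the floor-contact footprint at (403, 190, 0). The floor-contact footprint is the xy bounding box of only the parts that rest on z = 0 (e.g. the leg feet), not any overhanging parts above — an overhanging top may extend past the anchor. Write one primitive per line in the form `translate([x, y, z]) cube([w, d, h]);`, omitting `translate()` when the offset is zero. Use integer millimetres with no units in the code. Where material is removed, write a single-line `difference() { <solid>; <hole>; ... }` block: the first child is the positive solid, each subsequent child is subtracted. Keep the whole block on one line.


difference() { translate([403, 190, 0]) cube([5850, 133, 2670]); translate([1046, 190, 0]) cube([950, 133, 2008]); }
translate([403, 5797, 0]) cube([5850, 133, 2670]);
translate([403, 323, 0]) cube([133, 5474, 2670]);
translate([6120, 323, 0]) cube([133, 5474, 2670]);


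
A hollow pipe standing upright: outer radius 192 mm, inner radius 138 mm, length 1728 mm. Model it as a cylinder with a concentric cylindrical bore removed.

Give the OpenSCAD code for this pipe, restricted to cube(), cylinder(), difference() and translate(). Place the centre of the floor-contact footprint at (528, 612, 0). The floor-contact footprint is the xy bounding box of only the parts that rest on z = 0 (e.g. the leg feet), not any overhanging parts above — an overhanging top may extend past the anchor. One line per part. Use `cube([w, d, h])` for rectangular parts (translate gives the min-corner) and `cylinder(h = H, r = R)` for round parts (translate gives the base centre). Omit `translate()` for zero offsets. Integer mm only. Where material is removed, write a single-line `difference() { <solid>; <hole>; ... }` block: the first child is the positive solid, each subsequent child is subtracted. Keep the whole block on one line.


difference() { translate([528, 612, 0]) cylinder(h = 1728, r = 192); translate([528, 612, 0]) cylinder(h = 1728, r = 138); }


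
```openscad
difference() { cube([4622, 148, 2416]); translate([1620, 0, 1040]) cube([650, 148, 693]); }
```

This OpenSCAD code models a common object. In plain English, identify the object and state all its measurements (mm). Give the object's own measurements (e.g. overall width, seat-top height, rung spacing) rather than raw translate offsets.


A wall 4622 mm long (x), 148 mm thick (y), 2416 mm tall, with a rectangular window opening cut through it. The opening is 650 mm wide and 693 mm tall; its sill is at z = 1040 mm and its near (−x) edge is 1620 mm from the wall's −x end. The opening passes through the full wall thickness.


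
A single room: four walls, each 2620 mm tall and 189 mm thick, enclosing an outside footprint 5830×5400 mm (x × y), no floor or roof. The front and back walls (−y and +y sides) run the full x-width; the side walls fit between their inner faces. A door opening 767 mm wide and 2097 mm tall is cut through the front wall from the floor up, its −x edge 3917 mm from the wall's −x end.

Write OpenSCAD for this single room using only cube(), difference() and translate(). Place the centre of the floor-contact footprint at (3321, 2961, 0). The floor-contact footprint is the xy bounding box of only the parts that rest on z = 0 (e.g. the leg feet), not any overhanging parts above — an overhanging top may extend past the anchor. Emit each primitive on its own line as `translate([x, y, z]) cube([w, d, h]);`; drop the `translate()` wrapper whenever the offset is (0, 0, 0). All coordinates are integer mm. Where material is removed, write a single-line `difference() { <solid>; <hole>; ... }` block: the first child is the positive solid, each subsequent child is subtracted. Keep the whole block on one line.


difference() { translate([406, 261, 0]) cube([5830, 189, 2620]); translate([4323, 261, 0]) cube([767, 189, 2097]); }
translate([406, 5472, 0]) cube([5830, 189, 2620]);
translate([406, 450, 0]) cube([189, 5022, 2620]);
translate([6047, 450, 0]) cube([189, 5022, 2620]);


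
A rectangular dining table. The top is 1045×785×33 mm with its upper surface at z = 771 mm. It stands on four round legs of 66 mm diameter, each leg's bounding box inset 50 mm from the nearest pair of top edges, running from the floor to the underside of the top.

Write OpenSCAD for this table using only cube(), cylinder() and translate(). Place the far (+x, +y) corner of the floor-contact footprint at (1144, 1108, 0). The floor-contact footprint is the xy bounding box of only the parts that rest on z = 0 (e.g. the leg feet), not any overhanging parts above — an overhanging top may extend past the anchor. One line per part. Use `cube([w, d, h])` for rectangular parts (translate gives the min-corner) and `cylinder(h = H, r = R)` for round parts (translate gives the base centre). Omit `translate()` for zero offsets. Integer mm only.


translate([149, 373, 738]) cube([1045, 785, 33]);
translate([232, 456, 0]) cylinder(h = 738, r = 33);
translate([1111, 456, 0]) cylinder(h = 738, r = 33);
translate([232, 1075, 0]) cylinder(h = 738, r = 33);
translate([1111, 1075, 0]) cylinder(h = 738, r = 33);


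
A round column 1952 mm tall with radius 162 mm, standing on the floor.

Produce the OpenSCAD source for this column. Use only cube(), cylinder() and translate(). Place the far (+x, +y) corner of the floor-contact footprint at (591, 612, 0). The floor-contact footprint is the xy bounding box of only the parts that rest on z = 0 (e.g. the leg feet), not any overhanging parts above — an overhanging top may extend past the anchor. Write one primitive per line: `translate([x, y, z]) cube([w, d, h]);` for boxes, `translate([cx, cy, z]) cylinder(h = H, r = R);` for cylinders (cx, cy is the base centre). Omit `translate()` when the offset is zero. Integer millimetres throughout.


translate([429, 450, 0]) cylinder(h = 1952, r = 162);


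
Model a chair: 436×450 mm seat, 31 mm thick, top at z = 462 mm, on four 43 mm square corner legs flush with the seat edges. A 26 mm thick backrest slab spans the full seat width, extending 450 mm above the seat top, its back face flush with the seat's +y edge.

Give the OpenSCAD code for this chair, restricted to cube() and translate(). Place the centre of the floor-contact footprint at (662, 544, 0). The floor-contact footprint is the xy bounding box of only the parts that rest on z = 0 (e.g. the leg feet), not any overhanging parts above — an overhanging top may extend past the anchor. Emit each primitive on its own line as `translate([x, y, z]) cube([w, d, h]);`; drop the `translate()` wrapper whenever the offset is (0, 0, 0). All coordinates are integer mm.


translate([444, 319, 431]) cube([436, 450, 31]);
translate([444, 319, 0]) cube([43, 43, 431]);
translate([837, 319, 0]) cube([43, 43, 431]);
translate([444, 726, 0]) cube([43, 43, 431]);
translate([837, 726, 0]) cube([43, 43, 431]);
translate([444, 743, 462]) cube([436, 26, 450]);


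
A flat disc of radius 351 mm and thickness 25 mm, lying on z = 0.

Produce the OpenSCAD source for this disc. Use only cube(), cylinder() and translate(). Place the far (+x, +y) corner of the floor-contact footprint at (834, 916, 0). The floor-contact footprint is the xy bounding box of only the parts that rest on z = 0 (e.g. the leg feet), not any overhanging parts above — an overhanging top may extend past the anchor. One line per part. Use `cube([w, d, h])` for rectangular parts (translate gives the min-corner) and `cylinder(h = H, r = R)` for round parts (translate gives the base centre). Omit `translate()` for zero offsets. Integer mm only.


translate([483, 565, 0]) cylinder(h = 25, r = 351);


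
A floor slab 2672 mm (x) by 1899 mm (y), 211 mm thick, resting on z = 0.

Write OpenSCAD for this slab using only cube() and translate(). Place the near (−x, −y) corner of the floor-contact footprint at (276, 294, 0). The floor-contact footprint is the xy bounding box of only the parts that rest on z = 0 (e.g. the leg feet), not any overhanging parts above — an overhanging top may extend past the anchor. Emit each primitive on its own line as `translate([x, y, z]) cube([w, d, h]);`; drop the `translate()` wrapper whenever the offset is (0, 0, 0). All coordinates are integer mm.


translate([276, 294, 0]) cube([2672, 1899, 211]);


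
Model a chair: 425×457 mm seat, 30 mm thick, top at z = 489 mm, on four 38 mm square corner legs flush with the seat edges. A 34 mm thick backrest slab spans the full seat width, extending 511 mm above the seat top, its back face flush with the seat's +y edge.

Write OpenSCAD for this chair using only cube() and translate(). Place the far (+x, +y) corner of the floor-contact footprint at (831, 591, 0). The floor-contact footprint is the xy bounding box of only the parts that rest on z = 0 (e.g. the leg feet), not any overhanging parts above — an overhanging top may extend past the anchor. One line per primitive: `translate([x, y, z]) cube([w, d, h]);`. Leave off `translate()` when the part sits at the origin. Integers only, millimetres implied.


translate([406, 134, 459]) cube([425, 457, 30]);
translate([406, 134, 0]) cube([38, 38, 459]);
translate([793, 134, 0]) cube([38, 38, 459]);
translate([406, 553, 0]) cube([38, 38, 459]);
translate([793, 553, 0]) cube([38, 38, 459]);
translate([406, 557, 489]) cube([425, 34, 511]);


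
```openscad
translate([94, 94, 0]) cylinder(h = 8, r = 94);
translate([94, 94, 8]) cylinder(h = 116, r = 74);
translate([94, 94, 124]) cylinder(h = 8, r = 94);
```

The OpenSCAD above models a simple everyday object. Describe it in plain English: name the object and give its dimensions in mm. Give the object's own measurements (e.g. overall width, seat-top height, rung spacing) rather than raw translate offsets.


A spool: two coaxial disc flanges of radius 94 mm and thickness 8 mm, joined by a core cylinder of radius 74 mm and height 116 mm. The lower flange rests on z = 0 and the three cylinders share a vertical axis.


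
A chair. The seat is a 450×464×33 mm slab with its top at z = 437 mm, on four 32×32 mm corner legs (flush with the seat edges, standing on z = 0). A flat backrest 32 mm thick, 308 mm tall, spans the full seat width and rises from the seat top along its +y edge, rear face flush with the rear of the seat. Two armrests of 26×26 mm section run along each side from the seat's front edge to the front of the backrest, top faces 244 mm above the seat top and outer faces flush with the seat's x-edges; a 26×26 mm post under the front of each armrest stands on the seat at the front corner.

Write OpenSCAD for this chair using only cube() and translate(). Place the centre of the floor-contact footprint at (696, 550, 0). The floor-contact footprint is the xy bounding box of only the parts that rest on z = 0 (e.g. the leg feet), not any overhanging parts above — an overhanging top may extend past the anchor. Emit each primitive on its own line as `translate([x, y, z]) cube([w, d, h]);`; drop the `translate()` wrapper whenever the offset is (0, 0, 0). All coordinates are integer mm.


translate([471, 318, 404]) cube([450, 464, 33]);
translate([471, 318, 0]) cube([32, 32, 404]);
translate([889, 318, 0]) cube([32, 32, 404]);
translate([471, 750, 0]) cube([32, 32, 404]);
translate([889, 750, 0]) cube([32, 32, 404]);
translate([471, 750, 437]) cube([450, 32, 308]);
translate([471, 318, 655]) cube([26, 432, 26]);
translate([895, 318, 655]) cube([26, 432, 26]);
translate([471, 318, 437]) cube([26, 26, 218]);
translate([895, 318, 437]) cube([26, 26, 218]);


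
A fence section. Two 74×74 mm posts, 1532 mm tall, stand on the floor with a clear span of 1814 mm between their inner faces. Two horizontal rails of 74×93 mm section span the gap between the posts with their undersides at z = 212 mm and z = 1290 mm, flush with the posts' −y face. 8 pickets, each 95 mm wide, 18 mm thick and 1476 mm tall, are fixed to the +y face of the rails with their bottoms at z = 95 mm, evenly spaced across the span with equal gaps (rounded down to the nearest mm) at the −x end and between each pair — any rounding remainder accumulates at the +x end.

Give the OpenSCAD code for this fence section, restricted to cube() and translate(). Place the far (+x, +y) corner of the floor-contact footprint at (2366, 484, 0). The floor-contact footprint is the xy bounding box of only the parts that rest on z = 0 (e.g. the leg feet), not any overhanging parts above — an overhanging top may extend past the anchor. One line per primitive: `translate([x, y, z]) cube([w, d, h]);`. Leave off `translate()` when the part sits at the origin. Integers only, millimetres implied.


translate([404, 410, 0]) cube([74, 74, 1532]);
translate([2292, 410, 0]) cube([74, 74, 1532]);
translate([478, 410, 212]) cube([1814, 74, 93]);
translate([478, 410, 1290]) cube([1814, 74, 93]);
translate([595, 484, 95]) cube([95, 18, 1476]);
translate([807, 484, 95]) cube([95, 18, 1476]);
translate([1019, 484, 95]) cube([95, 18, 1476]);
translate([1231, 484, 95]) cube([95, 18, 1476]);
translate([1443, 484, 95]) cube([95, 18, 1476]);
translate([1655, 484, 95]) cube([95, 18, 1476]);
translate([1867, 484, 95]) cube([95, 18, 1476]);
translate([2079, 484, 95]) cube([95, 18, 1476]);


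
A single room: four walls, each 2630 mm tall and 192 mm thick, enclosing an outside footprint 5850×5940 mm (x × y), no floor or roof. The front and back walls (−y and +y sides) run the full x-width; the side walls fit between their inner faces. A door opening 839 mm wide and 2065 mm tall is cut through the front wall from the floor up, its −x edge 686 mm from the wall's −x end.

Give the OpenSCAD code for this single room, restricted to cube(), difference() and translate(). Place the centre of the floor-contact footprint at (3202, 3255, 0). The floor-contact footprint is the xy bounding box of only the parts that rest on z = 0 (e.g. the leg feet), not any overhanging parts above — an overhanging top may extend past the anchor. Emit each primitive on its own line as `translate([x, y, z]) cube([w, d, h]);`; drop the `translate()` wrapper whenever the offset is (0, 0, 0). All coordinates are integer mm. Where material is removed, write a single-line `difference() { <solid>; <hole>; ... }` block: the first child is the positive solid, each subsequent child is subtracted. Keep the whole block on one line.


difference() { translate([277, 285, 0]) cube([5850, 192, 2630]); translate([963, 285, 0]) cube([839, 192, 2065]); }
translate([277, 6033, 0]) cube([5850, 192, 2630]);
translate([277, 477, 0]) cube([192, 5556, 2630]);
translate([5935, 477, 0]) cube([192, 5556, 2630]);


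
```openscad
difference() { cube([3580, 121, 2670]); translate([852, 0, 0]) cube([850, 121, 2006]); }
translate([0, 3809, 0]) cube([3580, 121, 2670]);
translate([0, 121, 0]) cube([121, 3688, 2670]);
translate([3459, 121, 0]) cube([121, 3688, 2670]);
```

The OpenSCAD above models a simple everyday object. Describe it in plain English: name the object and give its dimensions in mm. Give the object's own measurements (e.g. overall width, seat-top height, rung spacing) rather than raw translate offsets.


A single room: four walls, each 2670 mm tall and 121 mm thick, enclosing an outside footprint 3580×3930 mm (x × y), no floor or roof. The front and back walls (−y and +y sides) run the full x-width; the side walls fit between their inner faces. A door opening 850 mm wide and 2006 mm tall is cut through the front wall from the floor up, its −x edge 852 mm from the wall's −x end.


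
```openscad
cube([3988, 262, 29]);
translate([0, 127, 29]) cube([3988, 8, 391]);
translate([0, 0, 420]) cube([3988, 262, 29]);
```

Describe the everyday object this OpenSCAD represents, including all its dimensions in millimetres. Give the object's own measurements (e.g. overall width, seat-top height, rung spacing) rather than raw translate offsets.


An I-beam lying along x, 3988 mm long. Overall section height 449 mm. Two flanges 262 mm wide (y) and 29 mm thick, one on the floor and one at the top; a web 8 mm thick runs between them, centred on the flange width.


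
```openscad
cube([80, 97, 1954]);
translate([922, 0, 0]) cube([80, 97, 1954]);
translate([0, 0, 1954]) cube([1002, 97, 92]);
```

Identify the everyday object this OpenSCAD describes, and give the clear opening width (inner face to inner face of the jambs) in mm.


A door frame. The clear opening width is 842 mm.

Two 1954 mm tall posts with a header on top — a door frame. The left jamb is 80 mm wide at x = 0; the right jamb starts at x = 922. The clear opening is 922 − 80 = 842 mm.


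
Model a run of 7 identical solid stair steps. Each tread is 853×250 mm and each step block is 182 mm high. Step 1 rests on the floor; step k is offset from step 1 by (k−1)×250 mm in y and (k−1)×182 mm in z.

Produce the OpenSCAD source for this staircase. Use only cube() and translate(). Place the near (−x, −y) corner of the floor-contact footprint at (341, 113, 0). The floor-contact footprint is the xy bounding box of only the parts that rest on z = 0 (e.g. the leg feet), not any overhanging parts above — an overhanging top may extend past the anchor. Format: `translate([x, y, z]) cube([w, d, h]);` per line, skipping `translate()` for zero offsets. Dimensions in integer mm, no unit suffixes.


translate([341, 113, 0]) cube([853, 250, 182]);
translate([341, 363, 182]) cube([853, 250, 182]);
translate([341, 613, 364]) cube([853, 250, 182]);
translate([341, 863, 546]) cube([853, 250, 182]);
translate([341, 1113, 728]) cube([853, 250, 182]);
translate([341, 1363, 910]) cube([853, 250, 182]);
translate([341, 1613, 1092]) cube([853, 250, 182]);


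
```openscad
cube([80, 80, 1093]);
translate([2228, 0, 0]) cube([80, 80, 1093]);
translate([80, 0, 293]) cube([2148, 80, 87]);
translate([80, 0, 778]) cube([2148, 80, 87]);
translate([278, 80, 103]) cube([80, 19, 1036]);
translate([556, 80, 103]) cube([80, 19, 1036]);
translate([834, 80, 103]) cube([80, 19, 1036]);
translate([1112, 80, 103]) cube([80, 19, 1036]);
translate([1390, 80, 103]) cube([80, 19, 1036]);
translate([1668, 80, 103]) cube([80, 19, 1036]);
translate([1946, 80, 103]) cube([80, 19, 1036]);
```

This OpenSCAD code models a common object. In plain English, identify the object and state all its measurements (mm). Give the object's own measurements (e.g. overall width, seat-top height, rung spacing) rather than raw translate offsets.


A fence section. Two 80×80 mm posts, 1093 mm tall, stand on the floor with a clear span of 2148 mm between their inner faces. Two horizontal rails of 80×87 mm section span the gap between the posts with their undersides at z = 293 mm and z = 778 mm, flush with the posts' −y face. 7 pickets, each 80 mm wide, 19 mm thick and 1036 mm tall, are fixed to the +y face of the rails with their bottoms at z = 103 mm, spaced across the span with a 198 mm gap after the −x post and between neighbouring pickets, with 202 mm left before the +x post.


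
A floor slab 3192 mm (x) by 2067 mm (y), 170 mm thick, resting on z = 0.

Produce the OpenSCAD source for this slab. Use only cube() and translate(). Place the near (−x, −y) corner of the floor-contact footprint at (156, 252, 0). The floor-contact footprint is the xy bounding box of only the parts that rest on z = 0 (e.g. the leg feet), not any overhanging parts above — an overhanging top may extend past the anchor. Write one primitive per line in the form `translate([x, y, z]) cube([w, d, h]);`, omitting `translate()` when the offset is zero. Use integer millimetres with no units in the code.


translate([156, 252, 0]) cube([3192, 2067, 170]);


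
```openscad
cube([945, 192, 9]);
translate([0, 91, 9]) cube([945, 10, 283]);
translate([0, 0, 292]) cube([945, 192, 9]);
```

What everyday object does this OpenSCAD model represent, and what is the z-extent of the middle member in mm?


An I-beam. The web height is 283 mm.

Two wide flanges with a thin centred web — an I-beam. Overall 301 mm minus two 9 mm flanges gives a web of 301 − 2·9 = 283 mm.


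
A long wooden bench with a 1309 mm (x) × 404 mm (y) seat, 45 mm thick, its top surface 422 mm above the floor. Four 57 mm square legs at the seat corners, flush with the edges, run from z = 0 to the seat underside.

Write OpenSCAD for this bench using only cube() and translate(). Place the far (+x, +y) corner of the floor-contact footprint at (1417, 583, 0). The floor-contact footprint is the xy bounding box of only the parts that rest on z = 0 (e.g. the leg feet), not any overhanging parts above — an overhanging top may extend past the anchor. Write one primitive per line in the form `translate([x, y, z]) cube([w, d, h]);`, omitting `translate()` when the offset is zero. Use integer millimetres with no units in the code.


translate([108, 179, 377]) cube([1309, 404, 45]);
translate([108, 179, 0]) cube([57, 57, 377]);
translate([108, 526, 0]) cube([57, 57, 377]);
translate([1360, 179, 0]) cube([57, 57, 377]);
translate([1360, 526, 0]) cube([57, 57, 377]);


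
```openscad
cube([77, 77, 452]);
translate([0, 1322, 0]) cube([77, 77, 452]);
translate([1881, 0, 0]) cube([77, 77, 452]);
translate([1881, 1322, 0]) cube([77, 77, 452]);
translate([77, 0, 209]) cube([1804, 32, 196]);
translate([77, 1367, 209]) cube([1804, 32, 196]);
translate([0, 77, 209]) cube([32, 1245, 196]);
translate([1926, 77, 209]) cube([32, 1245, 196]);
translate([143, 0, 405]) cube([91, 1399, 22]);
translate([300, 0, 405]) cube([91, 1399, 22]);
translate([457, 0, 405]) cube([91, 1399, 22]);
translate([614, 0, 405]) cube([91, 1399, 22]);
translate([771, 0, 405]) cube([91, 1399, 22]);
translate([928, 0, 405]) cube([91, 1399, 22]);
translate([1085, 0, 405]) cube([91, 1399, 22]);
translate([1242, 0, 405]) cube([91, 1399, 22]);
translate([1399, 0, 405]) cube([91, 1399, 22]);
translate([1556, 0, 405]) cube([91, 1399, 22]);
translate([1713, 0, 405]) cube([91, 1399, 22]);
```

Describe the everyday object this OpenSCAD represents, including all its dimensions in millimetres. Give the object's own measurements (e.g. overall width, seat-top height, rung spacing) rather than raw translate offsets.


A bed frame 1958 mm long (x) by 1399 mm wide (y). Four 77×77 mm corner posts, 452 mm tall, at the corners of the footprint. Four rails of 32 mm thickness and 196 mm height run between adjacent posts with their undersides at z = 209 mm, their outer faces flush with the outside of the frame (the two x-running rails run between the posts' inner faces; the two y-running rails run between the posts' inner faces). 11 slats, each 91 mm wide (x) and 22 mm thick, lie across the top of the two x-running rails, running the full 1399 mm width of the frame in y; along x they sit between the end posts with a 66 mm gap after the −x posts and between neighbouring slats, leaving 77 mm before the +x posts.


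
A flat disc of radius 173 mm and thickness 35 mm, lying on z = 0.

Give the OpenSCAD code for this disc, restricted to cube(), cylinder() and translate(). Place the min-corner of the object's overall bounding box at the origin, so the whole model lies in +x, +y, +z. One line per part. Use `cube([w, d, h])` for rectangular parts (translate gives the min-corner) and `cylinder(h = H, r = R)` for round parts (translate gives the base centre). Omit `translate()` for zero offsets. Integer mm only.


translate([173, 173, 0]) cylinder(h = 35, r = 173);


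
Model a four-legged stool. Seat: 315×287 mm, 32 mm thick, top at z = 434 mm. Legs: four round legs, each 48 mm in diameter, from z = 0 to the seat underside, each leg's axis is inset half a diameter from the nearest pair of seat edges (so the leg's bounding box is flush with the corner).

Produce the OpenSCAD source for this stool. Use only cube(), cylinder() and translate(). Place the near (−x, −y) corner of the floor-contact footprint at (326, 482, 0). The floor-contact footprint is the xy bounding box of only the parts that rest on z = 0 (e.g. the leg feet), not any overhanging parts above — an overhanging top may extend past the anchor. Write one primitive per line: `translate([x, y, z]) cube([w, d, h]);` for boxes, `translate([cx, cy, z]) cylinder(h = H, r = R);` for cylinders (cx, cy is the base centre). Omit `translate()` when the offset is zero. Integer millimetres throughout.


translate([326, 482, 402]) cube([315, 287, 32]);
translate([350, 506, 0]) cylinder(h = 402, r = 24);
translate([617, 506, 0]) cylinder(h = 402, r = 24);
translate([350, 745, 0]) cylinder(h = 402, r = 24);
translate([617, 745, 0]) cylinder(h = 402, r = 24);


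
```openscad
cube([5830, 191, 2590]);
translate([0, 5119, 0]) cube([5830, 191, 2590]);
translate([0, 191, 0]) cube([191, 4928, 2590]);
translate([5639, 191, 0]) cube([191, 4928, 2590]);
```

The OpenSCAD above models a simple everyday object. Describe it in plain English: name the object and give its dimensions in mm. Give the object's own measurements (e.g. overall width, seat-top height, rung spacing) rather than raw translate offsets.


The wall frame of a small rectangular building: four walls, each 2590 mm tall and 191 mm thick, enclosing a footprint 5830 mm (x) by 5310 mm (y) outside-to-outside, with no floor or roof. The front and back walls (the −y and +y sides) span the full width; the two side walls fit between them.


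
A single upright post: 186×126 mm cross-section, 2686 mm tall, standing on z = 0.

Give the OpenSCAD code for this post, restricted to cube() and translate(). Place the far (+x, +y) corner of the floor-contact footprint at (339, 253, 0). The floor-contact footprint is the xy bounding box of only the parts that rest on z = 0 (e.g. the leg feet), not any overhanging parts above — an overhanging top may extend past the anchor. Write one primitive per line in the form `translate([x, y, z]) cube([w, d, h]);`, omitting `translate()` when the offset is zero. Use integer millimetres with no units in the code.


translate([153, 127, 0]) cube([186, 126, 2686]);


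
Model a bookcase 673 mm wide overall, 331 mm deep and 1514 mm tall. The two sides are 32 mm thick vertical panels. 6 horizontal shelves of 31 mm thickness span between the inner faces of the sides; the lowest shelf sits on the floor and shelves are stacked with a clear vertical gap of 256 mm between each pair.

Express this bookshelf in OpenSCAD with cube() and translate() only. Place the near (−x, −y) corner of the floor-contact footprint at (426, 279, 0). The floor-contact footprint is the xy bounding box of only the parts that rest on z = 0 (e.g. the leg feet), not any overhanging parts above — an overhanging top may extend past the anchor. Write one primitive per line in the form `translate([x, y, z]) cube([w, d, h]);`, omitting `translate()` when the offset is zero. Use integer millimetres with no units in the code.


translate([426, 279, 0]) cube([32, 331, 1514]);
translate([1067, 279, 0]) cube([32, 331, 1514]);
translate([458, 279, 0]) cube([609, 331, 31]);
translate([458, 279, 287]) cube([609, 331, 31]);
translate([458, 279, 574]) cube([609, 331, 31]);
translate([458, 279, 861]) cube([609, 331, 31]);
translate([458, 279, 1148]) cube([609, 331, 31]);
translate([458, 279, 1435]) cube([609, 331, 31]);


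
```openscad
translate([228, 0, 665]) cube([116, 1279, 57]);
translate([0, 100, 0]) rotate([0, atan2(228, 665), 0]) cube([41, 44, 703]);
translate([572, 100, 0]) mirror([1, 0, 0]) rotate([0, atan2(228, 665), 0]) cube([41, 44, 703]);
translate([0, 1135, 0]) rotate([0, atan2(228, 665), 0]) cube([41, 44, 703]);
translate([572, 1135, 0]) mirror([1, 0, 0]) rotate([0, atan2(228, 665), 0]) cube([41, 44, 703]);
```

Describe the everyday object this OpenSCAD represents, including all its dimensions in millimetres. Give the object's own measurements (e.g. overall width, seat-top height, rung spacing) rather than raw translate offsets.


A sawhorse. A 116×1279×57 mm beam (x, y, z) sits on two A-frame leg pairs. Each pair is two raked legs of 41×44 mm section (44 mm along y) splaying symmetrically in x. Each leg rises 665 mm vertically over 228 mm of horizontal reach and is 703 mm long along its own axis. Every leg's outer bottom edge rests on the floor and its outer top edge meets a bottom edge of the beam — the left legs (tilting toward +x) meet the beam's −x bottom edge, the right legs (their mirror images, tilting toward −x) meet its +x bottom edge — so the leg tops tuck under the beam, the beam's underside is 665 mm above the floor, and the feet are 572 mm apart outside-to-outside with the beam centred between them. The two leg pairs are set in 100 mm from either end of the beam.
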